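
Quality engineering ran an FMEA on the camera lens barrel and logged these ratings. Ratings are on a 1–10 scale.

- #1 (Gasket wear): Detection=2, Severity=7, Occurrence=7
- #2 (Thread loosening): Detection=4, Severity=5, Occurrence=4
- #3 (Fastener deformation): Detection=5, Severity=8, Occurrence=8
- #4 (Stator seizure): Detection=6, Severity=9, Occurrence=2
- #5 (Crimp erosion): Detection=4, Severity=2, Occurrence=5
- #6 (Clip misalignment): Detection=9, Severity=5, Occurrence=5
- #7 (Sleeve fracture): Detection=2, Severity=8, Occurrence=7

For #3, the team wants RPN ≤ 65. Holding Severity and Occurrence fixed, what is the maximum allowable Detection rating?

#3: S=8, O=8, D=5 → current RPN = 320.
Fixed product = 64. Need 64 × D ≤ 65, so D ≤ 65/64 = 1.02.
Maximum integer Detection rating = 1 (gives RPN 64; D=2 would give 128 > 65).

1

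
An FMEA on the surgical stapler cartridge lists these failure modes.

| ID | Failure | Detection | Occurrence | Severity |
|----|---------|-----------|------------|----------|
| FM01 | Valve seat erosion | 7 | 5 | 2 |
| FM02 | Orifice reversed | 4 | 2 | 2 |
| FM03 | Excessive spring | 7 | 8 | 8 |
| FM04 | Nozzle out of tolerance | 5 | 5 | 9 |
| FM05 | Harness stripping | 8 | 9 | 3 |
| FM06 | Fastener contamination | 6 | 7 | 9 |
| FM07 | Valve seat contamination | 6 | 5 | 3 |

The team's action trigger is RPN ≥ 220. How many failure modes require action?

3

RPN = Severity × Occurrence × Detection:
  FM01: 2 × 5 × 7 = 70
  FM02: 2 × 2 × 4 = 16
  FM03: 8 × 8 × 7 = 448
  FM04: 9 × 5 × 5 = 225
  FM05: 3 × 9 × 8 = 216
  FM06: 9 × 7 × 6 = 378
  FM07: 3 × 5 × 6 = 90
Modes with RPN ≥ 220: FM03 (448), FM04 (225), FM06 (378) → 3.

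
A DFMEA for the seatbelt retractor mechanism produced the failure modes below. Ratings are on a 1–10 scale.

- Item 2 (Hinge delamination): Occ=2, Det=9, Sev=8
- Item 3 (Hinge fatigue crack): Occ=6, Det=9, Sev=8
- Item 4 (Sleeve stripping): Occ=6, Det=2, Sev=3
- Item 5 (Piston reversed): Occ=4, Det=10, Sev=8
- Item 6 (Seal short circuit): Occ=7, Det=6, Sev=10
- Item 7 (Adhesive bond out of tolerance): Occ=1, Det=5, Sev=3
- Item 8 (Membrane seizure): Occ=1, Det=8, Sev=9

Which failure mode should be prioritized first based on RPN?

RPN = Severity × Occurrence × Detection:
  Item 2: 8 × 2 × 9 = 144
  Item 3: 8 × 6 × 9 = 432
  Item 4: 3 × 6 × 2 = 36
  Item 5: 8 × 4 × 10 = 320
  Item 6: 10 × 7 × 6 = 420
  Item 7: 3 × 1 × 5 = 15
  Item 8: 9 × 1 × 8 = 72
Highest RPN is 432 → Item 3.

Item 3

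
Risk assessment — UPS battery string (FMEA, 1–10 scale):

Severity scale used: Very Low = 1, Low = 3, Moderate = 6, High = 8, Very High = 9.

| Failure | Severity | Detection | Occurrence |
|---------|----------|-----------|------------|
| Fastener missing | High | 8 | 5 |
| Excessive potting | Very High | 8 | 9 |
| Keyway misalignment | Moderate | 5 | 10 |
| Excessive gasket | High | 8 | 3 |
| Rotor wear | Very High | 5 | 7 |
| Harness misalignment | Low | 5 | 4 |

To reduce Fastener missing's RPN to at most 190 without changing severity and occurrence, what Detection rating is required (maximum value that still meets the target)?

Fastener missing: S=8, O=5, D=8 → current RPN = 320.
Fixed product = 40. Need 40 × D ≤ 190, so D ≤ 190/40 = 4.75.
Maximum integer Detection rating = 4 (gives RPN 160; D=5 would give 200 > 190).

4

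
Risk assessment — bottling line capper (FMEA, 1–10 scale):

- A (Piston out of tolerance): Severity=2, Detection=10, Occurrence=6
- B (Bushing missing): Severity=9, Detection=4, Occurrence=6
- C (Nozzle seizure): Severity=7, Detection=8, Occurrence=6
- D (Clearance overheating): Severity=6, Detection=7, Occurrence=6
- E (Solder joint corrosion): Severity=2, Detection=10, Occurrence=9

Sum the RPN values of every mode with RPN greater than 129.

RPN = Severity × Occurrence × Detection:
  A: 2 × 6 × 10 = 120
  B: 9 × 6 × 4 = 216
  C: 7 × 6 × 8 = 336
  D: 6 × 6 × 7 = 252
  E: 2 × 9 × 10 = 180
RPN > 129: B (216), C (336), D (252), E (180).
Sum: 216 + 336 + 252 + 180 = 984.

984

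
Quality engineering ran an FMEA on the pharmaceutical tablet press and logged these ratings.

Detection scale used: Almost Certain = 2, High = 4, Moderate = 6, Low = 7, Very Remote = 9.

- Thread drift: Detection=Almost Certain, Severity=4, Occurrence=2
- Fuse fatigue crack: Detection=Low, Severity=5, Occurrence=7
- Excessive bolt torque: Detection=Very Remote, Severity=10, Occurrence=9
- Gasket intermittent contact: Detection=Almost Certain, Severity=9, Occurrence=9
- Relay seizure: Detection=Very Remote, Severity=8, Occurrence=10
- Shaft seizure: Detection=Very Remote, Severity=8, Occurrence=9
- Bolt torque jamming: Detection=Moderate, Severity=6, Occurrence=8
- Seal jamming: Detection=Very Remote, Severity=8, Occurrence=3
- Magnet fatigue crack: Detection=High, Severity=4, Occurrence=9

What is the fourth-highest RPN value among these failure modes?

RPN = Severity × Occurrence × Detection:
  Thread drift: 4 × 2 × 2 = 16
  Fuse fatigue crack: 5 × 7 × 7 = 245
  Excessive bolt torque: 10 × 9 × 9 = 810
  Gasket intermittent contact: 9 × 9 × 2 = 162
  Relay seizure: 8 × 10 × 9 = 720
  Shaft seizure: 8 × 9 × 9 = 648
  Bolt torque jamming: 6 × 8 × 6 = 288
  Seal jamming: 8 × 3 × 9 = 216
  Magnet fatigue crack: 4 × 9 × 4 = 144
Sorted descending: 810, 720, 648, 288, 245, 216, 162, 144, 16.
The fourth-highest RPN is 288 (Bolt torque jamming).

288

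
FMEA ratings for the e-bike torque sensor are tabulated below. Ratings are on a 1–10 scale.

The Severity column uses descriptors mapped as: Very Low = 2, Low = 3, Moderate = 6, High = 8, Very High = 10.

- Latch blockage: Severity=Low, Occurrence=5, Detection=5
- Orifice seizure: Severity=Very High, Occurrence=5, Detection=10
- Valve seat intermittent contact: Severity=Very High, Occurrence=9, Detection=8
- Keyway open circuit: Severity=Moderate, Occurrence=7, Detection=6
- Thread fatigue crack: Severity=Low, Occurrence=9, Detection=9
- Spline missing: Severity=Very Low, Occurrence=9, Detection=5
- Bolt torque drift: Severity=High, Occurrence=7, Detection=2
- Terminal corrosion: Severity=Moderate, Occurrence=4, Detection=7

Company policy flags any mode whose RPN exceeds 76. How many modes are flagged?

RPN = Severity × Occurrence × Detection:
  Latch blockage: 3 × 5 × 5 = 75
  Orifice seizure: 10 × 5 × 10 = 500
  Valve seat intermittent contact: 10 × 9 × 8 = 720
  Keyway open circuit: 6 × 7 × 6 = 252
  Thread fatigue crack: 3 × 9 × 9 = 243
  Spline missing: 2 × 9 × 5 = 90
  Bolt torque drift: 8 × 7 × 2 = 112
  Terminal corrosion: 6 × 4 × 7 = 168
Modes with RPN > 76: Orifice seizure (500), Valve seat intermittent contact (720), Keyway open circuit (252), Thread fatigue crack (243), Spline missing (90), Bolt torque drift (112), Terminal corrosion (168) → 7.

7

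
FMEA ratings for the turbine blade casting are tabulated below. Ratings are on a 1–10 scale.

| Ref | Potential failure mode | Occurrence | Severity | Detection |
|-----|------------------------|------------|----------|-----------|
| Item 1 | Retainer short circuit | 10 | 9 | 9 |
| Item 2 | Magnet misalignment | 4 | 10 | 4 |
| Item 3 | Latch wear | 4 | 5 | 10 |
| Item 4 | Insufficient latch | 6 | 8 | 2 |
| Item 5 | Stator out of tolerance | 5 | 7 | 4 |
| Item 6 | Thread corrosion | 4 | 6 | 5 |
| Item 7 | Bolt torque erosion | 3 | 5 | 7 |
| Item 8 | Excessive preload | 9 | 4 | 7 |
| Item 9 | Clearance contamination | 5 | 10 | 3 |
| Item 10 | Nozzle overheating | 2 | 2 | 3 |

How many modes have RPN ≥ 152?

4

RPN = Severity × Occurrence × Detection:
  Item 1: 9 × 10 × 9 = 810
  Item 2: 10 × 4 × 4 = 160
  Item 3: 5 × 4 × 10 = 200
  Item 4: 8 × 6 × 2 = 96
  Item 5: 7 × 5 × 4 = 140
  Item 6: 6 × 4 × 5 = 120
  Item 7: 5 × 3 × 7 = 105
  Item 8: 4 × 9 × 7 = 252
  Item 9: 10 × 5 × 3 = 150
  Item 10: 2 × 2 × 3 = 12
Modes with RPN ≥ 152: Item 1 (810), Item 2 (160), Item 3 (200), Item 8 (252) → 4.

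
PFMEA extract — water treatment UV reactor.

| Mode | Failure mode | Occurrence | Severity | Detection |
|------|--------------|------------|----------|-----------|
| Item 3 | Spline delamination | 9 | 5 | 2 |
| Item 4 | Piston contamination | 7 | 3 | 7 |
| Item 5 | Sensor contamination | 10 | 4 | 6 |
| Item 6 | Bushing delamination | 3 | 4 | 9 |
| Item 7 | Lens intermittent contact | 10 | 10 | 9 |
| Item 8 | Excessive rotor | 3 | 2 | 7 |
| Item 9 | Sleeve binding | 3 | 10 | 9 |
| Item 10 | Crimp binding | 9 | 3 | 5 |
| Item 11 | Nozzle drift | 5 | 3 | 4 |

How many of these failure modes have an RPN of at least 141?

RPN = Severity × Occurrence × Detection:
  Item 3: 5 × 9 × 2 = 90
  Item 4: 3 × 7 × 7 = 147
  Item 5: 4 × 10 × 6 = 240
  Item 6: 4 × 3 × 9 = 108
  Item 7: 10 × 10 × 9 = 900
  Item 8: 2 × 3 × 7 = 42
  Item 9: 10 × 3 × 9 = 270
  Item 10: 3 × 9 × 5 = 135
  Item 11: 3 × 5 × 4 = 60
Modes with RPN ≥ 141: Item 4 (147), Item 5 (240), Item 7 (900), Item 9 (270) → 4.

4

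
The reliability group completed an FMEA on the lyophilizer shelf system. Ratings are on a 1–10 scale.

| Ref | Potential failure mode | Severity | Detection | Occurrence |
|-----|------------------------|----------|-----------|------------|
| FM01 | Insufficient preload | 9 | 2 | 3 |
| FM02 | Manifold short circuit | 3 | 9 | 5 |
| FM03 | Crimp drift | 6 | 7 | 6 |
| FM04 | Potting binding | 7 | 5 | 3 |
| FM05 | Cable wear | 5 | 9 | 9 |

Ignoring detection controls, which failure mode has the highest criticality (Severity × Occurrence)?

Criticality = Severity × Occurrence:
  FM01: 9 × 3 = 27
  FM02: 3 × 5 = 15
  FM03: 6 × 6 = 36
  FM04: 7 × 3 = 21
  FM05: 5 × 9 = 45
Highest criticality is 45 → FM05.

FM05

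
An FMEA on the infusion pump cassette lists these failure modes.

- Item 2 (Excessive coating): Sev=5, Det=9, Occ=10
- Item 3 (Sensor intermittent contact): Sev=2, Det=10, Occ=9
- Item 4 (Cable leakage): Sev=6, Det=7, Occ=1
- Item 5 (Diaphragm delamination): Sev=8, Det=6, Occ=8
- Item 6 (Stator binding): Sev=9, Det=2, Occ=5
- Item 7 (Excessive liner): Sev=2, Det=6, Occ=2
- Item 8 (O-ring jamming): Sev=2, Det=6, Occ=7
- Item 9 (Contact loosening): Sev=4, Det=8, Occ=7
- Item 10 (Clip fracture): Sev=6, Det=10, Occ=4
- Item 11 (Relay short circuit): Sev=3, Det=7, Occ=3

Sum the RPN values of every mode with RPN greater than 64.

1652

RPN = Severity × Occurrence × Detection:
  Item 2: 5 × 10 × 9 = 450
  Item 3: 2 × 9 × 10 = 180
  Item 4: 6 × 1 × 7 = 42
  Item 5: 8 × 8 × 6 = 384
  Item 6: 9 × 5 × 2 = 90
  Item 7: 2 × 2 × 6 = 24
  Item 8: 2 × 7 × 6 = 84
  Item 9: 4 × 7 × 8 = 224
  Item 10: 6 × 4 × 10 = 240
  Item 11: 3 × 3 × 7 = 63
RPN > 64: Item 2 (450), Item 3 (180), Item 5 (384), Item 6 (90), Item 8 (84), Item 9 (224), Item 10 (240).
Sum: 450 + 180 + 384 + 90 + 84 + 224 + 240 = 1652.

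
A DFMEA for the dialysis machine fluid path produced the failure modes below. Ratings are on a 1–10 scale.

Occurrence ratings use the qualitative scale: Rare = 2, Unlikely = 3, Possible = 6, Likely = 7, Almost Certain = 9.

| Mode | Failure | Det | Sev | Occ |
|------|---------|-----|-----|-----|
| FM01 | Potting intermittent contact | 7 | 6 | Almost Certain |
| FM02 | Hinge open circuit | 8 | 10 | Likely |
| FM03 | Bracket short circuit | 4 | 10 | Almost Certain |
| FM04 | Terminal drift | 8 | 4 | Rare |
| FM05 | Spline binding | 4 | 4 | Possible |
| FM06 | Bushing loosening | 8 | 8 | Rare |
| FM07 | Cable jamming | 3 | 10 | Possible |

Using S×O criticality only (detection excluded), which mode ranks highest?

Criticality = Severity × Occurrence:
  FM01: 6 × 9 = 54
  FM02: 10 × 7 = 70
  FM03: 10 × 9 = 90
  FM04: 4 × 2 = 8
  FM05: 4 × 6 = 24
  FM06: 8 × 2 = 16
  FM07: 10 × 6 = 60
Highest criticality is 90 → FM03.

FM03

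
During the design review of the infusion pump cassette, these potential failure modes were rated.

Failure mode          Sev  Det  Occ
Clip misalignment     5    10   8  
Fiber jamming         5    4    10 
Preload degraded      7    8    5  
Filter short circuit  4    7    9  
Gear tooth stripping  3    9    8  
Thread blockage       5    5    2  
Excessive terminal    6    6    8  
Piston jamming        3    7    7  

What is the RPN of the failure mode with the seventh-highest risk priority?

RPN = Severity × Occurrence × Detection:
  Clip misalignment: 5 × 8 × 10 = 400
  Fiber jamming: 5 × 10 × 4 = 200
  Preload degraded: 7 × 5 × 8 = 280
  Filter short circuit: 4 × 9 × 7 = 252
  Gear tooth stripping: 3 × 8 × 9 = 216
  Thread blockage: 5 × 2 × 5 = 50
  Excessive terminal: 6 × 8 × 6 = 288
  Piston jamming: 3 × 7 × 7 = 147
Sorted descending: 400, 288, 280, 252, 216, 200, 147, 50.
The seventh-highest RPN is 147 (Piston jamming).

147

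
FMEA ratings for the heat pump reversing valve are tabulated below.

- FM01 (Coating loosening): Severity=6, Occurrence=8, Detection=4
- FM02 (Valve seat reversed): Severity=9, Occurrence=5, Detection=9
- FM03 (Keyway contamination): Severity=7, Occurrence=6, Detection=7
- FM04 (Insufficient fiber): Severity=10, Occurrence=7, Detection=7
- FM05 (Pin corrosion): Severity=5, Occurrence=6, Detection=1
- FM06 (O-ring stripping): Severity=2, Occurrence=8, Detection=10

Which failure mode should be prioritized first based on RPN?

FM04

RPN = Severity × Occurrence × Detection:
  FM01: 6 × 8 × 4 = 192
  FM02: 9 × 5 × 9 = 405
  FM03: 7 × 6 × 7 = 294
  FM04: 10 × 7 × 7 = 490
  FM05: 5 × 6 × 1 = 30
  FM06: 2 × 8 × 10 = 160
Highest RPN is 490 → FM04.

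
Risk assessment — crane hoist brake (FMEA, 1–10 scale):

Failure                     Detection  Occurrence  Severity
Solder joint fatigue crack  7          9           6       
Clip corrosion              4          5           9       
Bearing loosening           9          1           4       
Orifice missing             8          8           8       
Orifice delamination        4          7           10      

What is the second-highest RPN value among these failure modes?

RPN = Severity × Occurrence × Detection:
  Solder joint fatigue crack: 6 × 9 × 7 = 378
  Clip corrosion: 9 × 5 × 4 = 180
  Bearing loosening: 4 × 1 × 9 = 36
  Orifice missing: 8 × 8 × 8 = 512
  Orifice delamination: 10 × 7 × 4 = 280
Sorted descending: 512, 378, 280, 180, 36.
The second-highest RPN is 378 (Solder joint fatigue crack).

378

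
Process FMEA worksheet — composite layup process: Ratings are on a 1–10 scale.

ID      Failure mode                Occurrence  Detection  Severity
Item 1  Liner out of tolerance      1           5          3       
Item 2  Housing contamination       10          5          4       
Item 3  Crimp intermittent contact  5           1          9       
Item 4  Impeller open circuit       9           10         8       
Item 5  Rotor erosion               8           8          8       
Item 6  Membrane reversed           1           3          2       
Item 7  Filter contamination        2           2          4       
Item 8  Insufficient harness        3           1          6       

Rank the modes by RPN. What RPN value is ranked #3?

RPN = Severity × Occurrence × Detection:
  Item 1: 3 × 1 × 5 = 15
  Item 2: 4 × 10 × 5 = 200
  Item 3: 9 × 5 × 1 = 45
  Item 4: 8 × 9 × 10 = 720
  Item 5: 8 × 8 × 8 = 512
  Item 6: 2 × 1 × 3 = 6
  Item 7: 4 × 2 × 2 = 16
  Item 8: 6 × 3 × 1 = 18
Sorted descending: 720, 512, 200, 45, 18, 16, 15, 6.
The third-highest RPN is 200 (Item 2).

200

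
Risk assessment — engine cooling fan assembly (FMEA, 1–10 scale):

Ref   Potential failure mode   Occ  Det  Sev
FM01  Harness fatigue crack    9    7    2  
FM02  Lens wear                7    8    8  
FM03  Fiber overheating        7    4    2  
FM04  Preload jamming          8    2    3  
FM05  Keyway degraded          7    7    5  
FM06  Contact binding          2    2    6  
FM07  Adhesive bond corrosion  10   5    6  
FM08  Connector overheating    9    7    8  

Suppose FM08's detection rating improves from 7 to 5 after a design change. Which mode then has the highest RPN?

FM02

RPN = Severity × Occurrence × Detection:
  FM01: 2 × 9 × 7 = 126
  FM02: 8 × 7 × 8 = 448
  FM03: 2 × 7 × 4 = 56
  FM04: 3 × 8 × 2 = 48
  FM05: 5 × 7 × 7 = 245
  FM06: 6 × 2 × 2 = 24
  FM07: 6 × 10 × 5 = 300
  FM08: 8 × 9 × 7 = 504
After action: FM08 → 8 × 9 × 5 = 360.
Revised RPNs: FM02=448, FM08=360, FM07=300, FM05=245, FM01=126, FM03=56, FM04=48, FM06=24.
Highest is now FM02 (448).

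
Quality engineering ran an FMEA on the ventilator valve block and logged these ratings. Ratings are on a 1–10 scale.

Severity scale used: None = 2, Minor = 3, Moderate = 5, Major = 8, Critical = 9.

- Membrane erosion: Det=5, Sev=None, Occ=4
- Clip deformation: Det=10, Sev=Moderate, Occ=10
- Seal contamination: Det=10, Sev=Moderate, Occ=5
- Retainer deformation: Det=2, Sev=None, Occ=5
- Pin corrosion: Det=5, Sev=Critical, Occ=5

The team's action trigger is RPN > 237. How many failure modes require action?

2

RPN = Severity × Occurrence × Detection:
  Membrane erosion: 2 × 4 × 5 = 40
  Clip deformation: 5 × 10 × 10 = 500
  Seal contamination: 5 × 5 × 10 = 250
  Retainer deformation: 2 × 5 × 2 = 20
  Pin corrosion: 9 × 5 × 5 = 225
Modes with RPN > 237: Clip deformation (500), Seal contamination (250) → 2.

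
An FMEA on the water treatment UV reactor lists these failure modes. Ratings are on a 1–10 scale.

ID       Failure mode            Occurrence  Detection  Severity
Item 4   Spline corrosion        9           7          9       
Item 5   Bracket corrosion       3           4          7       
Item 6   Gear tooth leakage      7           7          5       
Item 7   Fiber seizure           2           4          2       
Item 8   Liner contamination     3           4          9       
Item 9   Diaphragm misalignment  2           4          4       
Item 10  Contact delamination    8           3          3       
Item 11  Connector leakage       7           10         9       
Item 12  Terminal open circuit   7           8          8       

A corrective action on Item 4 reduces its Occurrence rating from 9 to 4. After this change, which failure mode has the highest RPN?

Item 11

RPN = Severity × Occurrence × Detection:
  Item 4: 9 × 9 × 7 = 567
  Item 5: 7 × 3 × 4 = 84
  Item 6: 5 × 7 × 7 = 245
  Item 7: 2 × 2 × 4 = 16
  Item 8: 9 × 3 × 4 = 108
  Item 9: 4 × 2 × 4 = 32
  Item 10: 3 × 8 × 3 = 72
  Item 11: 9 × 7 × 10 = 630
  Item 12: 8 × 7 × 8 = 448
After action: Item 4 → 9 × 4 × 7 = 252.
Revised RPNs: Item 11=630, Item 12=448, Item 4=252, Item 6=245, Item 8=108, Item 5=84, Item 10=72, Item 9=32, Item 7=16.
Highest is now Item 11 (630).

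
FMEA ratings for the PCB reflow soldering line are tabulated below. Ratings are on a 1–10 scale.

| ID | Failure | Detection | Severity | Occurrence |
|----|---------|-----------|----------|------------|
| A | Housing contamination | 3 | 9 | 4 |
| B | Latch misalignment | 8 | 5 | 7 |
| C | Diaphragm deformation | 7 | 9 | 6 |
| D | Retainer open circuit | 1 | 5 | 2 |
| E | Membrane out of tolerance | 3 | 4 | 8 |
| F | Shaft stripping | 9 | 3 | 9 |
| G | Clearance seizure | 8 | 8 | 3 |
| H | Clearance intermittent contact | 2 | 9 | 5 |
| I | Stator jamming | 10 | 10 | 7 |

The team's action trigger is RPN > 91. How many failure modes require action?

7

RPN = Severity × Occurrence × Detection:
  A: 9 × 4 × 3 = 108
  B: 5 × 7 × 8 = 280
  C: 9 × 6 × 7 = 378
  D: 5 × 2 × 1 = 10
  E: 4 × 8 × 3 = 96
  F: 3 × 9 × 9 = 243
  G: 8 × 3 × 8 = 192
  H: 9 × 5 × 2 = 90
  I: 10 × 7 × 10 = 700
Modes with RPN > 91: A (108), B (280), C (378), E (96), F (243), G (192), I (700) → 7.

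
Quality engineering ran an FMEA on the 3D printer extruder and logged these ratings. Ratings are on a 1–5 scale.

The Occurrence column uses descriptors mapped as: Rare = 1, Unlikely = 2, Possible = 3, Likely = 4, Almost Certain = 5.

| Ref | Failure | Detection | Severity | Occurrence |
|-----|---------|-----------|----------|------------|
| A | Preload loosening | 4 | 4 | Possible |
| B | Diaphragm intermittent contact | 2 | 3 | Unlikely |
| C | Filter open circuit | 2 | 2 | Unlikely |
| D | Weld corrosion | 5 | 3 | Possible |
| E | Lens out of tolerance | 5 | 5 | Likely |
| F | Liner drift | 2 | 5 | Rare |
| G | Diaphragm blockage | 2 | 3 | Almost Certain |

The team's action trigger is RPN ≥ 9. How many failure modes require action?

6

RPN = Severity × Occurrence × Detection:
  A: 4 × 3 × 4 = 48
  B: 3 × 2 × 2 = 12
  C: 2 × 2 × 2 = 8
  D: 3 × 3 × 5 = 45
  E: 5 × 4 × 5 = 100
  F: 5 × 1 × 2 = 10
  G: 3 × 5 × 2 = 30
Modes with RPN ≥ 9: A (48), B (12), D (45), E (100), F (10), G (30) → 6.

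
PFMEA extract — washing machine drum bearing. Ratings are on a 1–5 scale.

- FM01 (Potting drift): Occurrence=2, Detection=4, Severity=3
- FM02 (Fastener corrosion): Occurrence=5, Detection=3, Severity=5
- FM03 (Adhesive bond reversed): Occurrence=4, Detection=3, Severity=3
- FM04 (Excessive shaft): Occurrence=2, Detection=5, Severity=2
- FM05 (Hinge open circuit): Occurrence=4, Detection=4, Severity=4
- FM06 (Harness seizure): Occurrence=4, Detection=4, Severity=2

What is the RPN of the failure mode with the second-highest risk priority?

64

RPN = Severity × Occurrence × Detection:
  FM01: 3 × 2 × 4 = 24
  FM02: 5 × 5 × 3 = 75
  FM03: 3 × 4 × 3 = 36
  FM04: 2 × 2 × 5 = 20
  FM05: 4 × 4 × 4 = 64
  FM06: 2 × 4 × 4 = 32
Sorted descending: 75, 64, 36, 32, 24, 20.
The second-highest RPN is 64 (FM05).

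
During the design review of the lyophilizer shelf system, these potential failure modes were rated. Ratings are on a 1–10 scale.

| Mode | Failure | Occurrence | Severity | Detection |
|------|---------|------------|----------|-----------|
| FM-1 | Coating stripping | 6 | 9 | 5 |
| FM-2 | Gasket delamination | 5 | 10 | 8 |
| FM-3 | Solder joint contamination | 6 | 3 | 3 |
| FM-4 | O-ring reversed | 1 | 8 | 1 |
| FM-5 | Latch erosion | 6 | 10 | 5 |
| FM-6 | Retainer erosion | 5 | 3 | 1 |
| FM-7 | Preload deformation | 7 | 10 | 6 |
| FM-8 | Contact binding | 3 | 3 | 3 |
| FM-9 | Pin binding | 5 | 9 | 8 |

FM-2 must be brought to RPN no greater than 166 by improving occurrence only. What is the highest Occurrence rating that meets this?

2

FM-2: S=10, O=5, D=8 → current RPN = 400.
Fixed product = 80. Need 80 × O ≤ 166, so O ≤ 166/80 = 2.08.
Maximum integer Occurrence rating = 2 (gives RPN 160; O=3 would give 240 > 166).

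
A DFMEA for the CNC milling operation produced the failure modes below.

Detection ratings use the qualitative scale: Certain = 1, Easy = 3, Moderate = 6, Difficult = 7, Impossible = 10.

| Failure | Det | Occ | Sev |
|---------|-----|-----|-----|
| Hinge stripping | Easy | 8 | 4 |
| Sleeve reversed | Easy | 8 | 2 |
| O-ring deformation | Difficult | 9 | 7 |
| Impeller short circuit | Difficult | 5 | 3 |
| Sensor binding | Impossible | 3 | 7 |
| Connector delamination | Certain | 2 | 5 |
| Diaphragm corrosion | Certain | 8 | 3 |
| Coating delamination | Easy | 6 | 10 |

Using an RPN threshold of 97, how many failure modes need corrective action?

RPN = Severity × Occurrence × Detection:
  Hinge stripping: 4 × 8 × 3 = 96
  Sleeve reversed: 2 × 8 × 3 = 48
  O-ring deformation: 7 × 9 × 7 = 441
  Impeller short circuit: 3 × 5 × 7 = 105
  Sensor binding: 7 × 3 × 10 = 210
  Connector delamination: 5 × 2 × 1 = 10
  Diaphragm corrosion: 3 × 8 × 1 = 24
  Coating delamination: 10 × 6 × 3 = 180
Modes with RPN ≥ 97: O-ring deformation (441), Impeller short circuit (105), Sensor binding (210), Coating delamination (180) → 4.

4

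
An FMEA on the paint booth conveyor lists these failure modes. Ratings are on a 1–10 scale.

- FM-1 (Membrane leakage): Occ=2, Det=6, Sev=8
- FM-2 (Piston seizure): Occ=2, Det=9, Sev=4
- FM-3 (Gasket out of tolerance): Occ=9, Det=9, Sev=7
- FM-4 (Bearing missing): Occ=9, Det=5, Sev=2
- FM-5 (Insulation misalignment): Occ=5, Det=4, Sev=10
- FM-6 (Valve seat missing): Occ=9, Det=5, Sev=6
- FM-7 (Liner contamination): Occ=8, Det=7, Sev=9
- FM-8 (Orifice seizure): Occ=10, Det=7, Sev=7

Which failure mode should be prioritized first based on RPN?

FM-3

RPN = Severity × Occurrence × Detection:
  FM-1: 8 × 2 × 6 = 96
  FM-2: 4 × 2 × 9 = 72
  FM-3: 7 × 9 × 9 = 567
  FM-4: 2 × 9 × 5 = 90
  FM-5: 10 × 5 × 4 = 200
  FM-6: 6 × 9 × 5 = 270
  FM-7: 9 × 8 × 7 = 504
  FM-8: 7 × 10 × 7 = 490
Highest RPN is 567 → FM-3.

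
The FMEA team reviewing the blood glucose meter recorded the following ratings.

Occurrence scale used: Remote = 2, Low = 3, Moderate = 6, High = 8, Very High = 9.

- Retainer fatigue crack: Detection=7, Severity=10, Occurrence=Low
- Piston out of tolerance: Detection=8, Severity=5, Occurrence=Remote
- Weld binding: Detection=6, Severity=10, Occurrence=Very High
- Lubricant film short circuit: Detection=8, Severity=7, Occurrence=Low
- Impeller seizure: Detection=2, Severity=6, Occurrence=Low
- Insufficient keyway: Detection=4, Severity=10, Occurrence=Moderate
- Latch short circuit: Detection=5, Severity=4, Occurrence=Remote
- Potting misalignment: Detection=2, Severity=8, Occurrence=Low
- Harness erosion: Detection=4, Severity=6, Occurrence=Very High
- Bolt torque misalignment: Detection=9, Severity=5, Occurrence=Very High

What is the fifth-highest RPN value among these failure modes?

RPN = Severity × Occurrence × Detection:
  Retainer fatigue crack: 10 × 3 × 7 = 210
  Piston out of tolerance: 5 × 2 × 8 = 80
  Weld binding: 10 × 9 × 6 = 540
  Lubricant film short circuit: 7 × 3 × 8 = 168
  Impeller seizure: 6 × 3 × 2 = 36
  Insufficient keyway: 10 × 6 × 4 = 240
  Latch short circuit: 4 × 2 × 5 = 40
  Potting misalignment: 8 × 3 × 2 = 48
  Harness erosion: 6 × 9 × 4 = 216
  Bolt torque misalignment: 5 × 9 × 9 = 405
Sorted descending: 540, 405, 240, 216, 210, 168, 80, 48, 40, 36.
The fifth-highest RPN is 210 (Retainer fatigue crack).

210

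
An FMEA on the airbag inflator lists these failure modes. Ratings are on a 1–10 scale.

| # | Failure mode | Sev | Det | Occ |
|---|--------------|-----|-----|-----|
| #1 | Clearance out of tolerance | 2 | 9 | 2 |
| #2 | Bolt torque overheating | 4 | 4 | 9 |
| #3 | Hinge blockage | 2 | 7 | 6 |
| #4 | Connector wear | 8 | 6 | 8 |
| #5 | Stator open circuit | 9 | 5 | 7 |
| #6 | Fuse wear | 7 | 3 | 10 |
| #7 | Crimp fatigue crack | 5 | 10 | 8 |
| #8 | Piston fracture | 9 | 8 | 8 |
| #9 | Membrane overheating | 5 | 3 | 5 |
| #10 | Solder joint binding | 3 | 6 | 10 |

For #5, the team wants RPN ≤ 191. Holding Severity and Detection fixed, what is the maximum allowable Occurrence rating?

#5: S=9, O=7, D=5 → current RPN = 315.
Fixed product = 45. Need 45 × O ≤ 191, so O ≤ 191/45 = 4.24.
Maximum integer Occurrence rating = 4 (gives RPN 180; O=5 would give 225 > 191).

4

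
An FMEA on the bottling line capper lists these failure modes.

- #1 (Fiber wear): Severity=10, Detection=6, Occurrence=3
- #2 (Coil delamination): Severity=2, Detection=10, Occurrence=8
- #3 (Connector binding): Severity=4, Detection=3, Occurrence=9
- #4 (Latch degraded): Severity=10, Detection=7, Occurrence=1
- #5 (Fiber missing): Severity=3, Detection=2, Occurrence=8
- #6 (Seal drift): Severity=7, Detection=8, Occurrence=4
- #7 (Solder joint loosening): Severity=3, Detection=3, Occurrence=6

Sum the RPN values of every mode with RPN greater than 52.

RPN = Severity × Occurrence × Detection:
  #1: 10 × 3 × 6 = 180
  #2: 2 × 8 × 10 = 160
  #3: 4 × 9 × 3 = 108
  #4: 10 × 1 × 7 = 70
  #5: 3 × 8 × 2 = 48
  #6: 7 × 4 × 8 = 224
  #7: 3 × 6 × 3 = 54
RPN > 52: #1 (180), #2 (160), #3 (108), #4 (70), #6 (224), #7 (54).
Sum: 180 + 160 + 108 + 70 + 224 + 54 = 796.

796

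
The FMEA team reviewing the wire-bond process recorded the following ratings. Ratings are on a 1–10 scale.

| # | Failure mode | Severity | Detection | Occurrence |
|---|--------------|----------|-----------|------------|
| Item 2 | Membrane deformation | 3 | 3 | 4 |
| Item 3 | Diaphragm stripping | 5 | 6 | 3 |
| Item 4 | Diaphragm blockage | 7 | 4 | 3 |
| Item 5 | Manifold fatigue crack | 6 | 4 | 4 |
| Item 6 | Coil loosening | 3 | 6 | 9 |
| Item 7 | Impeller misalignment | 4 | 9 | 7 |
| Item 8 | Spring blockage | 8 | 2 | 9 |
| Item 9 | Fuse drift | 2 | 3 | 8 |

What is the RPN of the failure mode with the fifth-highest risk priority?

RPN = Severity × Occurrence × Detection:
  Item 2: 3 × 4 × 3 = 36
  Item 3: 5 × 3 × 6 = 90
  Item 4: 7 × 3 × 4 = 84
  Item 5: 6 × 4 × 4 = 96
  Item 6: 3 × 9 × 6 = 162
  Item 7: 4 × 7 × 9 = 252
  Item 8: 8 × 9 × 2 = 144
  Item 9: 2 × 8 × 3 = 48
Sorted descending: 252, 162, 144, 96, 90, 84, 48, 36.
The fifth-highest RPN is 90 (Item 3).

90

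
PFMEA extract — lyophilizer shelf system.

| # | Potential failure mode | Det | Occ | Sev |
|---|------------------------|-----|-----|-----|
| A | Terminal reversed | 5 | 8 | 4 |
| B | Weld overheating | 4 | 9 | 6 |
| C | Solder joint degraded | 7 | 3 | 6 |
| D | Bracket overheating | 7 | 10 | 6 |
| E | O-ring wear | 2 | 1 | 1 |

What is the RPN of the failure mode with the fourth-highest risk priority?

126

RPN = Severity × Occurrence × Detection:
  A: 4 × 8 × 5 = 160
  B: 6 × 9 × 4 = 216
  C: 6 × 3 × 7 = 126
  D: 6 × 10 × 7 = 420
  E: 1 × 1 × 2 = 2
Sorted descending: 420, 216, 160, 126, 2.
The fourth-highest RPN is 126 (C).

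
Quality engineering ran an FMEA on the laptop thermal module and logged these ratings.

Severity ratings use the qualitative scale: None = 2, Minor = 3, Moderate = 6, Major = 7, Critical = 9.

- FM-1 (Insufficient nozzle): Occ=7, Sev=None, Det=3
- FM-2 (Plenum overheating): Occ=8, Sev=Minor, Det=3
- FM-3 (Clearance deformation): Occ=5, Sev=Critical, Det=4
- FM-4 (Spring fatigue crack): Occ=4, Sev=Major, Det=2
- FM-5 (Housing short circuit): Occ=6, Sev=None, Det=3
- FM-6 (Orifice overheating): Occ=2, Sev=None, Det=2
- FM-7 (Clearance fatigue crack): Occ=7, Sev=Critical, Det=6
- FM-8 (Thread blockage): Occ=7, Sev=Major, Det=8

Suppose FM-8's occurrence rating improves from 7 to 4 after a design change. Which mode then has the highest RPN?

FM-7

RPN = Severity × Occurrence × Detection:
  FM-1: 2 × 7 × 3 = 42
  FM-2: 3 × 8 × 3 = 72
  FM-3: 9 × 5 × 4 = 180
  FM-4: 7 × 4 × 2 = 56
  FM-5: 2 × 6 × 3 = 36
  FM-6: 2 × 2 × 2 = 8
  FM-7: 9 × 7 × 6 = 378
  FM-8: 7 × 7 × 8 = 392
After action: FM-8 → 7 × 4 × 8 = 224.
Revised RPNs: FM-7=378, FM-8=224, FM-3=180, FM-2=72, FM-4=56, FM-1=42, FM-5=36, FM-6=8.
Highest is now FM-7 (378).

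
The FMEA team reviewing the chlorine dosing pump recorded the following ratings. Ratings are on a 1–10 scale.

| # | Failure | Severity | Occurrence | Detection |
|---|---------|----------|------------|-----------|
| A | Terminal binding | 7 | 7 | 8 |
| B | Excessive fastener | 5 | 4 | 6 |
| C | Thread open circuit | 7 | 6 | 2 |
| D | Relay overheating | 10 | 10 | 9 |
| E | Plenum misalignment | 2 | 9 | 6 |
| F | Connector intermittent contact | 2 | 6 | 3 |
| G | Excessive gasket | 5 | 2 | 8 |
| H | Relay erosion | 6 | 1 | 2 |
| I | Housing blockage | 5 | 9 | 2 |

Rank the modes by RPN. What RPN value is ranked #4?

108

RPN = Severity × Occurrence × Detection:
  A: 7 × 7 × 8 = 392
  B: 5 × 4 × 6 = 120
  C: 7 × 6 × 2 = 84
  D: 10 × 10 × 9 = 900
  E: 2 × 9 × 6 = 108
  F: 2 × 6 × 3 = 36
  G: 5 × 2 × 8 = 80
  H: 6 × 1 × 2 = 12
  I: 5 × 9 × 2 = 90
Sorted descending: 900, 392, 120, 108, 90, 84, 80, 36, 12.
The fourth-highest RPN is 108 (E).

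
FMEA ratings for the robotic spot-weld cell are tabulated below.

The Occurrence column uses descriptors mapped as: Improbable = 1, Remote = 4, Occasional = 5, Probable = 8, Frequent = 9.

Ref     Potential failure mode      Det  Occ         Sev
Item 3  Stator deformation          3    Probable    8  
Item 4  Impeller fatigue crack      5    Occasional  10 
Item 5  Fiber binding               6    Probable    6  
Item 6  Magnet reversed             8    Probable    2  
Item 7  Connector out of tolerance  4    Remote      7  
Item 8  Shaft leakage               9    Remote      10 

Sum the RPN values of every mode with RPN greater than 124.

RPN = Severity × Occurrence × Detection:
  Item 3: 8 × 8 × 3 = 192
  Item 4: 10 × 5 × 5 = 250
  Item 5: 6 × 8 × 6 = 288
  Item 6: 2 × 8 × 8 = 128
  Item 7: 7 × 4 × 4 = 112
  Item 8: 10 × 4 × 9 = 360
RPN > 124: Item 3 (192), Item 4 (250), Item 5 (288), Item 6 (128), Item 8 (360).
Sum: 192 + 250 + 288 + 128 + 360 = 1218.

1218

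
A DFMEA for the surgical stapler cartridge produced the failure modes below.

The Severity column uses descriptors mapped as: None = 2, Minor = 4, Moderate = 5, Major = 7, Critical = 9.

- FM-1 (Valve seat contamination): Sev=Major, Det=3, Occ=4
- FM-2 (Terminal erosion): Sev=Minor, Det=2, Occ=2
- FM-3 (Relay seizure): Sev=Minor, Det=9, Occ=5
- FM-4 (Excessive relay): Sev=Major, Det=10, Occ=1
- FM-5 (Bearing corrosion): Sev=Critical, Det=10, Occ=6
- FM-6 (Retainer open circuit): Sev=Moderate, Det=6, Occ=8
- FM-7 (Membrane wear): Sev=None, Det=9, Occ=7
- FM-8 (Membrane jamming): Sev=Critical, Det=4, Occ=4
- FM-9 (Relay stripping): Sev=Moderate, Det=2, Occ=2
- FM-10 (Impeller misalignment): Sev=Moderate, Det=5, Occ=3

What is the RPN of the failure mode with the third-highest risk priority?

180

RPN = Severity × Occurrence × Detection:
  FM-1: 7 × 4 × 3 = 84
  FM-2: 4 × 2 × 2 = 16
  FM-3: 4 × 5 × 9 = 180
  FM-4: 7 × 1 × 10 = 70
  FM-5: 9 × 6 × 10 = 540
  FM-6: 5 × 8 × 6 = 240
  FM-7: 2 × 7 × 9 = 126
  FM-8: 9 × 4 × 4 = 144
  FM-9: 5 × 2 × 2 = 20
  FM-10: 5 × 3 × 5 = 75
Sorted descending: 540, 240, 180, 144, 126, 84, 75, 70, 20, 16.
The third-highest RPN is 180 (FM-3).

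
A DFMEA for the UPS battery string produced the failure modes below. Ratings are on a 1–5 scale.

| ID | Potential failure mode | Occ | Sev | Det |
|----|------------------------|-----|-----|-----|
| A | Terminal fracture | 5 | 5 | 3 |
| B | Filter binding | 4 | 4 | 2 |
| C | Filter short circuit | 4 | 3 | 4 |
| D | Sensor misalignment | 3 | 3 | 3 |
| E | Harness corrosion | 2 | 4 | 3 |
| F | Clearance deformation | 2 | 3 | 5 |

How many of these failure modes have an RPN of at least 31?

3

RPN = Severity × Occurrence × Detection:
  A: 5 × 5 × 3 = 75
  B: 4 × 4 × 2 = 32
  C: 3 × 4 × 4 = 48
  D: 3 × 3 × 3 = 27
  E: 4 × 2 × 3 = 24
  F: 3 × 2 × 5 = 30
Modes with RPN ≥ 31: A (75), B (32), C (48) → 3.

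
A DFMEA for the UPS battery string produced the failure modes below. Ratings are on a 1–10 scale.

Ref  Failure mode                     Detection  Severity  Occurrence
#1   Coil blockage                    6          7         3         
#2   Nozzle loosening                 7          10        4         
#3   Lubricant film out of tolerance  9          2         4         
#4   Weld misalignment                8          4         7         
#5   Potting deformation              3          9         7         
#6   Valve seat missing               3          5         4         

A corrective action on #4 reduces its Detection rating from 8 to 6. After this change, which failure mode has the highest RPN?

#2

RPN = Severity × Occurrence × Detection:
  #1: 7 × 3 × 6 = 126
  #2: 10 × 4 × 7 = 280
  #3: 2 × 4 × 9 = 72
  #4: 4 × 7 × 8 = 224
  #5: 9 × 7 × 3 = 189
  #6: 5 × 4 × 3 = 60
After action: #4 → 4 × 7 × 6 = 168.
Revised RPNs: #2=280, #5=189, #4=168, #1=126, #3=72, #6=60.
Highest is now #2 (280).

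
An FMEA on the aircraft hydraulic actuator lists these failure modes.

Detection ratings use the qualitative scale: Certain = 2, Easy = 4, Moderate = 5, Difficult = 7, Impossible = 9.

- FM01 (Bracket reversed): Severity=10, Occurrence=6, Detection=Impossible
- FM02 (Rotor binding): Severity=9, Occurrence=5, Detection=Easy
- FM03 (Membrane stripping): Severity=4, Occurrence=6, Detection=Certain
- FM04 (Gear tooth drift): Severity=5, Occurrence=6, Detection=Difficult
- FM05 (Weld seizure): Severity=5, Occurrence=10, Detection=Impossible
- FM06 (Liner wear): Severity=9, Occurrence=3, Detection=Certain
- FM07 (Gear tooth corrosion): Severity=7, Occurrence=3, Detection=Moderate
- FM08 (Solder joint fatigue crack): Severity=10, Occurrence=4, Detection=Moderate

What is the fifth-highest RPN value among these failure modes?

180

RPN = Severity × Occurrence × Detection:
  FM01: 10 × 6 × 9 = 540
  FM02: 9 × 5 × 4 = 180
  FM03: 4 × 6 × 2 = 48
  FM04: 5 × 6 × 7 = 210
  FM05: 5 × 10 × 9 = 450
  FM06: 9 × 3 × 2 = 54
  FM07: 7 × 3 × 5 = 105
  FM08: 10 × 4 × 5 = 200
Sorted descending: 540, 450, 210, 200, 180, 105, 54, 48.
The fifth-highest RPN is 180 (FM02).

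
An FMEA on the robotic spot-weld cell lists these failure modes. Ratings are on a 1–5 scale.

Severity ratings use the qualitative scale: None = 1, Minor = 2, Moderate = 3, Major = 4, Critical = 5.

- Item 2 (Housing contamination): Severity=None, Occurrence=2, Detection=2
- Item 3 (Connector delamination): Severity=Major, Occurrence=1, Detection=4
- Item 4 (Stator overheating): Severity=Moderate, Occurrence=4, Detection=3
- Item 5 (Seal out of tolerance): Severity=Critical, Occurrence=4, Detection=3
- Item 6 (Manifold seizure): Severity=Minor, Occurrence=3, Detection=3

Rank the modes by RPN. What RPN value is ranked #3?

RPN = Severity × Occurrence × Detection:
  Item 2: 1 × 2 × 2 = 4
  Item 3: 4 × 1 × 4 = 16
  Item 4: 3 × 4 × 3 = 36
  Item 5: 5 × 4 × 3 = 60
  Item 6: 2 × 3 × 3 = 18
Sorted descending: 60, 36, 18, 16, 4.
The third-highest RPN is 18 (Item 6).

18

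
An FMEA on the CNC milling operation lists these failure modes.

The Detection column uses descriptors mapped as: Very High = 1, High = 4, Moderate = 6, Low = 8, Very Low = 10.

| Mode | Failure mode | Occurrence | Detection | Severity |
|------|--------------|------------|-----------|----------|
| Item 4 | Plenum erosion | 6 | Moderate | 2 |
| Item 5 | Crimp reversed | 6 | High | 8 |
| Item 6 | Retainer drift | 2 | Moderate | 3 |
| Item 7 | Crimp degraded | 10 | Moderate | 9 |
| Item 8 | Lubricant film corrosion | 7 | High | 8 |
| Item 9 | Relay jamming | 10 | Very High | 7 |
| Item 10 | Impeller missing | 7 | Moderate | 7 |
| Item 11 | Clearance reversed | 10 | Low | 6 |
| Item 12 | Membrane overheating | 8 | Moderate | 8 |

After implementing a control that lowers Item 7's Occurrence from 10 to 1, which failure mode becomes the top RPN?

RPN = Severity × Occurrence × Detection:
  Item 4: 2 × 6 × 6 = 72
  Item 5: 8 × 6 × 4 = 192
  Item 6: 3 × 2 × 6 = 36
  Item 7: 9 × 10 × 6 = 540
  Item 8: 8 × 7 × 4 = 224
  Item 9: 7 × 10 × 1 = 70
  Item 10: 7 × 7 × 6 = 294
  Item 11: 6 × 10 × 8 = 480
  Item 12: 8 × 8 × 6 = 384
After action: Item 7 → 9 × 1 × 6 = 54.
Revised RPNs: Item 11=480, Item 12=384, Item 10=294, Item 8=224, Item 5=192, Item 4=72, Item 9=70, Item 7=54, Item 6=36.
Highest is now Item 11 (480).

Item 11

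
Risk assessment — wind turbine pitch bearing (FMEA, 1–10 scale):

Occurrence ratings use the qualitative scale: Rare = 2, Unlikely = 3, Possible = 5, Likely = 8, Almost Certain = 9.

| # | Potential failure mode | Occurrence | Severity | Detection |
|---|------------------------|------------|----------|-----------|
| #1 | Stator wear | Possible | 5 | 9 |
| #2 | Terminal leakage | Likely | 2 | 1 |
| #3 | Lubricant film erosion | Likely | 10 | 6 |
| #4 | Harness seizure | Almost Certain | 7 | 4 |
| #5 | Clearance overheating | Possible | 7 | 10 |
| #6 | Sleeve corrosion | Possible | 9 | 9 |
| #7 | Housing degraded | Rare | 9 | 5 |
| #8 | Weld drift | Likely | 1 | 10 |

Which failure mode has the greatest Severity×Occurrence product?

Criticality = Severity × Occurrence:
  #1: 5 × 5 = 25
  #2: 2 × 8 = 16
  #3: 10 × 8 = 80
  #4: 7 × 9 = 63
  #5: 7 × 5 = 35
  #6: 9 × 5 = 45
  #7: 9 × 2 = 18
  #8: 1 × 8 = 8
Highest criticality is 80 → #3.

#3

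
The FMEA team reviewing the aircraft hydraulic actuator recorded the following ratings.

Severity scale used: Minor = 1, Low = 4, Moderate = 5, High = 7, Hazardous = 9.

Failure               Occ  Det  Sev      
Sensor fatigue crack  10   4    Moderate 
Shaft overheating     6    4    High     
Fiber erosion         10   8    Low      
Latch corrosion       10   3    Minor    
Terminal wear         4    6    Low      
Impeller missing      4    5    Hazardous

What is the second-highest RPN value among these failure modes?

200

RPN = Severity × Occurrence × Detection:
  Sensor fatigue crack: 5 × 10 × 4 = 200
  Shaft overheating: 7 × 6 × 4 = 168
  Fiber erosion: 4 × 10 × 8 = 320
  Latch corrosion: 1 × 10 × 3 = 30
  Terminal wear: 4 × 4 × 6 = 96
  Impeller missing: 9 × 4 × 5 = 180
Sorted descending: 320, 200, 180, 168, 96, 30.
The second-highest RPN is 200 (Sensor fatigue crack).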